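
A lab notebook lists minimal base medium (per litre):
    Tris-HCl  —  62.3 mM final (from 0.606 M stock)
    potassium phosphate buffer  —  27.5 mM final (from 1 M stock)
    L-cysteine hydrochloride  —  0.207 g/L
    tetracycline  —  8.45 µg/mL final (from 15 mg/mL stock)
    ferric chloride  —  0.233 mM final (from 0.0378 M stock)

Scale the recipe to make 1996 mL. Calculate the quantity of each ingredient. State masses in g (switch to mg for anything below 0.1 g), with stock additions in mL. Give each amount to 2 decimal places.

Working volume: 1996 mL = 1.996 L.
Tris-HCl: dilute stock: 62.3 mM × 1996 mL ÷ 606 mM = 205.20 mL
potassium phosphate buffer: dilute stock: 27.5 mM × 1996 mL ÷ 1000 mM = 54.89 mL
L-cysteine hydrochloride: 0.207 g/L × 1.996 L = 0.41 g
tetracycline: V = C2·V2/C1 = 8.45 µg/mL × 1996 mL ÷ 15000 µg/mL = 1.12 mL
ferric chloride: C1V1 = C2V2 → 0.233 mM × 1996 mL ÷ 37.8 mM = 12.30 mL

Tris-HCl 205.20 mL; potassium phosphate buffer 54.89 mL; L-cysteine hydrochloride 0.41 g; tetracycline 1.12 mL; ferric chloride 12.30 mL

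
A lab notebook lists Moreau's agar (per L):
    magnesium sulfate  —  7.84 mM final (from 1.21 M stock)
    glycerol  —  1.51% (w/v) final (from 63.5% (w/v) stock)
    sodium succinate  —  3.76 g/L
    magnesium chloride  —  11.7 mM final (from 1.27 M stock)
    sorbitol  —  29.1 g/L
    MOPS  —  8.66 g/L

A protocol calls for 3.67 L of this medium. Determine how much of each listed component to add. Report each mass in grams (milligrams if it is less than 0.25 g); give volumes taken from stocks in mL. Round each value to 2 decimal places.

magnesium sulfate 23.78 mL; glycerol 87.27 mL; sodium succinate 13.80 g; magnesium chloride 33.81 mL; sorbitol 106.80 g; MOPS 31.78 g

Working volume: 3.67 L.
magnesium sulfate: dilute stock: 7.84 mM × 3670 mL ÷ 1210 mM = 23.78 mL
glycerol: C1V1 = C2V2 → 1.51% ÷ 63.5% × 3670 mL = 87.27 mL
sodium succinate: 3.76 g/L × 3.67 L = 13.80 g
magnesium chloride: C1V1 = C2V2 → 11.7 mM × 3670 mL ÷ 1270 mM = 33.81 mL
sorbitol: 29.1 g/L × 3.67 L = 106.80 g
MOPS: 8.66 g/L × 3.67 L = 31.78 g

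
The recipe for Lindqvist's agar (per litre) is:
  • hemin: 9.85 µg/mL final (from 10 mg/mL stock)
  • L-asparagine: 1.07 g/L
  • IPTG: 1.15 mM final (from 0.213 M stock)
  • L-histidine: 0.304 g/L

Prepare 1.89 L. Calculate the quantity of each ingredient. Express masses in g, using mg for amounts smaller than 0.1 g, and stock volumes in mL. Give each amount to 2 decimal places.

Scale factor relative to 1 L: 1.89.
hemin: C1V1 = C2V2 → 9.85 µg/mL × 1890 mL ÷ 10000 µg/mL = 1.86 mL
L-asparagine: 1.07 g/L × 1.89 L = 2.02 g
IPTG: dilute stock: 1.15 mM × 1890 mL ÷ 213 mM = 10.20 mL
L-histidine: 0.304 g/L × 1.89 L = 0.57 g

hemin 1.86 mL; L-asparagine 2.02 g; IPTG 10.20 mL; L-histidine 0.57 g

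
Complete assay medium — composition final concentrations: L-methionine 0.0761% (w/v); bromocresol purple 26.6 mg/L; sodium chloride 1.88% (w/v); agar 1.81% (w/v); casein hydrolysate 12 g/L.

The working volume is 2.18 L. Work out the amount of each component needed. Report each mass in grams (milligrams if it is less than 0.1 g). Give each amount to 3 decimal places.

Scale factor relative to 1 L: 2.18.
L-methionine: 0.0761% w/v = 0.761 g/L → 0.761 × 2.18 L = 1.659 g
bromocresol purple: 26.6 mg/L × 2.18 L = 57.988 mg
sodium chloride: 1.88 g per 100 mL × 2180 mL ÷ 100 = 40.984 g
agar: 1.81 g per 100 mL × 2180 mL ÷ 100 = 39.458 g
casein hydrolysate: 12 g/L × 2.18 L = 26.160 g

L-methionine 1.659 g; bromocresol purple 57.988 mg; sodium chloride 40.984 g; agar 39.458 g; casein hydrolysate 26.160 g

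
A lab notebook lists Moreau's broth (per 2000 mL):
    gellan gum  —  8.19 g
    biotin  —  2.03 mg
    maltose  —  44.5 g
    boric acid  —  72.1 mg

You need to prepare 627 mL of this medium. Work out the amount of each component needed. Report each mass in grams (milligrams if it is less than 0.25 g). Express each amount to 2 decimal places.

gellan gum 2.57 g; biotin 0.64 mg; maltose 13.95 g; boric acid 22.60 mg

Scale factor = 627 mL / 2000 mL = 0.3135.
gellan gum: 8.19 g × (627 mL / 2000 mL) = 2.57 g
biotin: 2.03 mg × (627 mL / 2000 mL) = 0.64 mg
maltose: 44.5 g × (627 mL / 2000 mL) = 13.95 g
boric acid: 72.1 mg × (627 mL / 2000 mL) = 22.60 mg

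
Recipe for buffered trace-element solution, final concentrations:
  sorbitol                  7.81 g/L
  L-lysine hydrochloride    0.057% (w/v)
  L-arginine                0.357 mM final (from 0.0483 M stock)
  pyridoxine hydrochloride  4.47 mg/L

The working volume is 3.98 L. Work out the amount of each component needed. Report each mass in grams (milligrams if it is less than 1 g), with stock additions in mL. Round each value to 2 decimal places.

sorbitol 31.08 g; L-lysine hydrochloride 2.27 g; L-arginine 29.42 mL; pyridoxine hydrochloride 17.79 mg

Scale factor relative to 1 L: 3.98.
sorbitol: 7.81 g/L × 3.98 L = 31.08 g
L-lysine hydrochloride: 0.057% w/v = 0.57 g/L → 0.57 × 3.98 L = 2.27 g
L-arginine: V = C2·V2/C1 = 0.357 mM × 3980 mL ÷ 48.3 mM = 29.42 mL
pyridoxine hydrochloride: 4.47 mg/L × 3.98 L = 17.79 mg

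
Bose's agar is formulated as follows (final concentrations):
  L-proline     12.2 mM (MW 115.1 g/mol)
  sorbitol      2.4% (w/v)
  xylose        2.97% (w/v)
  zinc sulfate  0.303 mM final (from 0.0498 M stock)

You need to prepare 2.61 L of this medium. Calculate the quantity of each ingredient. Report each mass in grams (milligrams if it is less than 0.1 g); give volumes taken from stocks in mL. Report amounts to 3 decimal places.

L-proline 3.665 g; sorbitol 62.640 g; xylose 77.517 g; zinc sulfate 15.880 mL

Working volume: 2.61 L.
L-proline: 12.2 mmol/L × 115.1 g/mol × 2.61 L ÷ 1000 = 3.665 g
sorbitol: 2.4% w/v = 24 g/L → 24 × 2.61 L = 62.640 g
xylose: 2.97 g per 100 mL × 2610 mL ÷ 100 = 77.517 g
zinc sulfate: dilute stock: 0.303 mM × 2610 mL ÷ 49.8 mM = 15.880 mL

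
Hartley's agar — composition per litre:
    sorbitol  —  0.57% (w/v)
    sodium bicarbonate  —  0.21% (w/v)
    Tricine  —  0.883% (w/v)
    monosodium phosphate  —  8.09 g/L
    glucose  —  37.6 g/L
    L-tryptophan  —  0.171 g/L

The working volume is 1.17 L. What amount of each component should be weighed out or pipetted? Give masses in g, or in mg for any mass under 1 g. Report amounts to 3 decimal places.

sorbitol 6.669 g; sodium bicarbonate 2.457 g; Tricine 10.331 g; monosodium phosphate 9.465 g; glucose 43.992 g; L-tryptophan 200.070 mg

Working volume: 1.17 L.
sorbitol: 0.57% w/v = 5.7 g/L → 5.7 × 1.17 L = 6.669 g
sodium bicarbonate: 0.21 g per 100 mL × 1170 mL ÷ 100 = 2.457 g
Tricine: 0.883% w/v = 8.83 g/L → 8.83 × 1.17 L = 10.331 g
monosodium phosphate: 8.09 g/L × 1.17 L = 9.465 g
glucose: 37.6 g/L × 1.17 L = 43.992 g
L-tryptophan: 0.171 g/L × 1.17 L = 0.20007 g = 200.070 mg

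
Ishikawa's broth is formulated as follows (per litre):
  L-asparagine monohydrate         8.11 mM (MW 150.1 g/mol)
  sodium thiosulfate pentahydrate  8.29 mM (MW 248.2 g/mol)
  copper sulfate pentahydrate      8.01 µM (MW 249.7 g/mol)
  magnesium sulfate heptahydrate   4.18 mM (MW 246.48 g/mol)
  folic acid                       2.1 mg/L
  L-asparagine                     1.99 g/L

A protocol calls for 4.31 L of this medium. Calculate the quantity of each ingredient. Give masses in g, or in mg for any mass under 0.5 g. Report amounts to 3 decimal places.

L-asparagine monohydrate 5.247 g; sodium thiosulfate pentahydrate 8.868 g; copper sulfate pentahydrate 8.620 mg; magnesium sulfate heptahydrate 4.441 g; folic acid 9.051 mg; L-asparagine 8.577 g

Working volume: 4.31 L.
L-asparagine monohydrate: 8.11 mmol/L × 150.1 g/mol × 4.31 L ÷ 1000 = 5.247 g
sodium thiosulfate pentahydrate: 8.29 mmol/L × 248.2 g/mol × 4.31 L ÷ 1000 = 8.868 g
copper sulfate pentahydrate: 8.01 µmol/L × 249.7 g/mol × 4.31 L ÷ 1000 = 8.620 mg
magnesium sulfate heptahydrate: 4.18 mmol/L × 246.48 g/mol × 4.31 L ÷ 1000 = 4.441 g
folic acid: 2.1 mg/L × 4.31 L = 9.051 mg
L-asparagine: 1.99 g/L × 4.31 L = 8.577 g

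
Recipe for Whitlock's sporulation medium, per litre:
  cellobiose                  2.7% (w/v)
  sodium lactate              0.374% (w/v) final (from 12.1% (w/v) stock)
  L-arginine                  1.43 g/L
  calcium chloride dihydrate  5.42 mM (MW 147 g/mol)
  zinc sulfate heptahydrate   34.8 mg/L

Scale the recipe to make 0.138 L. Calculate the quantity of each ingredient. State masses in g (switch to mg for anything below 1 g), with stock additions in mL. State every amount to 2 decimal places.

cellobiose 3.73 g; sodium lactate 4.27 mL; L-arginine 197.34 mg; calcium chloride dihydrate 109.95 mg; zinc sulfate heptahydrate 4.80 mg

Working volume: 0.138 L.
cellobiose: 2.7 g per 100 mL × 138 mL ÷ 100 = 3.73 g
sodium lactate: C1V1 = C2V2 → 0.374% ÷ 12.1% × 138 mL = 4.27 mL
L-arginine: 1.43 g/L × 0.138 L = 0.19734 g = 197.34 mg
calcium chloride dihydrate: 5.42 mmol/L × 147 mg/mmol × 0.138 L = 109.95 mg
zinc sulfate heptahydrate: 34.8 mg/L × 0.138 L = 4.80 mg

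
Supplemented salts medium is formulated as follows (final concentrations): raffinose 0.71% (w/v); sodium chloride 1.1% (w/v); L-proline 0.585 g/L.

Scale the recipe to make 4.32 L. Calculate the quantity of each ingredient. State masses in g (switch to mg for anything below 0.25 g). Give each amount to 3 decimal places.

raffinose 30.672 g; sodium chloride 47.520 g; L-proline 2.527 g

Working volume: 4.32 L.
raffinose: 0.71% w/v = 7.1 g/L → 7.1 × 4.32 L = 30.672 g
sodium chloride: 1.1% w/v = 11 g/L → 11 × 4.32 L = 47.520 g
L-proline: 0.585 g/L × 4.32 L = 2.527 g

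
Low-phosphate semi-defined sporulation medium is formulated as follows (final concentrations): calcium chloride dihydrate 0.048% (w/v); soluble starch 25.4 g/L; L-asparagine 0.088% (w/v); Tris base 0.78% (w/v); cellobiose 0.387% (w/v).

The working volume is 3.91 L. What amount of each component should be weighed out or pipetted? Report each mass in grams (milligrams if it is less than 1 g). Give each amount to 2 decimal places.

calcium chloride dihydrate 1.88 g; soluble starch 99.31 g; L-asparagine 3.44 g; Tris base 30.50 g; cellobiose 15.13 g

Working volume: 3.91 L.
calcium chloride dihydrate: 0.048 g per 100 mL × 3910 mL ÷ 100 = 1.88 g
soluble starch: 25.4 g/L × 3.91 L = 99.31 g
L-asparagine: 0.088 g per 100 mL × 3910 mL ÷ 100 = 3.44 g
Tris base: 0.78 g per 100 mL × 3910 mL ÷ 100 = 30.50 g
cellobiose: 0.387% w/v = 3.87 g/L → 3.87 × 3.91 L = 15.13 g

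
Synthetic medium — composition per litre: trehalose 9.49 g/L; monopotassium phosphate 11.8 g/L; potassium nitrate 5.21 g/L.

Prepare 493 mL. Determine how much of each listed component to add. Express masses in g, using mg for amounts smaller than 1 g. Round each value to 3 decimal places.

Scale factor relative to 1 L: 0.493.
trehalose: 9.49 g/L × 0.493 L = 4.679 g
monopotassium phosphate: 11.8 g/L × 0.493 L = 5.817 g
potassium nitrate: 5.21 g/L × 0.493 L = 2.569 g

trehalose 4.679 g; monopotassium phosphate 5.817 g; potassium nitrate 2.569 g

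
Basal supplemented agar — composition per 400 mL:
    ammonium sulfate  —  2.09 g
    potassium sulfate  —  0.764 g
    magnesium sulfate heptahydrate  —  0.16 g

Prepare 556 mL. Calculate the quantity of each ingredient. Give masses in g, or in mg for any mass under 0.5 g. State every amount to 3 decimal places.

Ratio of target to recipe volume: 556 / 400 = 1.39.
ammonium sulfate: 2.09 g × (556 mL / 400 mL) = 2.905 g
potassium sulfate: 0.764 g × (556 mL / 400 mL) = 1.062 g
magnesium sulfate heptahydrate: 0.16 g × (556 mL / 400 mL) = 0.2224 g = 222.400 mg

ammonium sulfate 2.905 g; potassium sulfate 1.062 g; magnesium sulfate heptahydrate 222.400 mg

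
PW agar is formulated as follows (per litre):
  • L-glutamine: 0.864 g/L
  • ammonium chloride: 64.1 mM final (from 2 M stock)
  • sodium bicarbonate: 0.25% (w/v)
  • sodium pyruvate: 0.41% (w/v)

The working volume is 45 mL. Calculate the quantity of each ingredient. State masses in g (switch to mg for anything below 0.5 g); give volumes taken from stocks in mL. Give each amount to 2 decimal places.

L-glutamine 38.88 mg; ammonium chloride 1.44 mL; sodium bicarbonate 112.50 mg; sodium pyruvate 184.50 mg

Scale factor relative to 1 L: 0.045.
L-glutamine: 0.864 g/L × 0.045 L = 0.03888 g = 38.88 mg
ammonium chloride: V = C2·V2/C1 = 64.1 mM × 45 mL ÷ 2000 mM = 1.44 mL
sodium bicarbonate: 0.25 g per 100 mL × 45 mL ÷ 100 = 0.1125 g = 112.50 mg
sodium pyruvate: 0.41% w/v = 4.1 g/L → 4.1 × 0.045 L = 0.1845 g = 184.50 mg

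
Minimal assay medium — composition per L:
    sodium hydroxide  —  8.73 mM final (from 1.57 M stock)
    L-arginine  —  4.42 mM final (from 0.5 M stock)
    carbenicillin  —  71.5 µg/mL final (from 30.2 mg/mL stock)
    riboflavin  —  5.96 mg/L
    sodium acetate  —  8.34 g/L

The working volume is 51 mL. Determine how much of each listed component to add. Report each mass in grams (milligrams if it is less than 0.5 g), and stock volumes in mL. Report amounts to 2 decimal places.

Target volume = 51 mL = 0.051 L.
sodium hydroxide: C1V1 = C2V2 → 8.73 mM × 51 mL ÷ 1570 mM = 0.28 mL
L-arginine: dilute stock: 4.42 mM × 51 mL ÷ 500 mM = 0.45 mL
carbenicillin: dilute stock: 71.5 µg/mL × 51 mL ÷ 30200 µg/mL = 0.12 mL
riboflavin: 5.96 mg/L × 0.051 L = 0.30 mg
sodium acetate: 8.34 g/L × 0.051 L = 0.42534 g = 425.34 mg

sodium hydroxide 0.28 mL; L-arginine 0.45 mL; carbenicillin 0.12 mL; riboflavin 0.30 mg; sodium acetate 425.34 mg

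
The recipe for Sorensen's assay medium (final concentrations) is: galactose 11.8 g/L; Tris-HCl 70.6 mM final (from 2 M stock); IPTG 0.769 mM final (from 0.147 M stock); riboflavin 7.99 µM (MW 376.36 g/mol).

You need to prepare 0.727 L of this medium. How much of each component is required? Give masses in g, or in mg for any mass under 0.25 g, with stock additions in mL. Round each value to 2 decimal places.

galactose 8.58 g; Tris-HCl 25.66 mL; IPTG 3.80 mL; riboflavin 2.19 mg

Working volume: 0.727 L.
galactose: 11.8 g/L × 0.727 L = 8.58 g
Tris-HCl: dilute stock: 70.6 mM × 727 mL ÷ 2000 mM = 25.66 mL
IPTG: V = C2·V2/C1 = 0.769 mM × 727 mL ÷ 147 mM = 3.80 mL
riboflavin: 7.99 µmol/L × 376.36 g/mol × 0.727 L ÷ 1000 = 2.19 mg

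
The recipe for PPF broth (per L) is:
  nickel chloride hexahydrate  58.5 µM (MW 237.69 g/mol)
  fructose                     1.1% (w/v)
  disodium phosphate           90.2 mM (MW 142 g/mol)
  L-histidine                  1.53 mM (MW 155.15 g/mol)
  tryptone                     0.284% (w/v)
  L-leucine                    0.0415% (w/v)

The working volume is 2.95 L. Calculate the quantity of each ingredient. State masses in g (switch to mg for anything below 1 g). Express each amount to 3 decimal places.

Working volume: 2.95 L.
nickel chloride hexahydrate: 58.5 µmol/L × 237.69 g/mol × 2.95 L ÷ 1000 = 41.019 mg
fructose: 1.1 g per 100 mL × 2950 mL ÷ 100 = 32.450 g
disodium phosphate: 90.2 mmol/L × 142 g/mol × 2.95 L ÷ 1000 = 37.785 g
L-histidine: 1.53 mmol/L × 155.15 mg/mmol × 2.95 L = 700.270 mg
tryptone: 0.284 g per 100 mL × 2950 mL ÷ 100 = 8.378 g
L-leucine: 0.0415 g per 100 mL × 2950 mL ÷ 100 = 1.224 g

nickel chloride hexahydrate 41.019 mg; fructose 32.450 g; disodium phosphate 37.785 g; L-histidine 700.270 mg; tryptone 8.378 g; L-leucine 1.224 g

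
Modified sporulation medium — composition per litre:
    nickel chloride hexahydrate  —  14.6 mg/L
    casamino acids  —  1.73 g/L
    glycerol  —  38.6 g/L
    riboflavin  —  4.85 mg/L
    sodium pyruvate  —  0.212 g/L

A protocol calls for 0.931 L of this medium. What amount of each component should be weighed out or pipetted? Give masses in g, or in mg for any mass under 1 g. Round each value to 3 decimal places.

Scale factor relative to 1 L: 0.931.
nickel chloride hexahydrate: 14.6 mg/L × 0.931 L = 13.593 mg
casamino acids: 1.73 g/L × 0.931 L = 1.611 g
glycerol: 38.6 g/L × 0.931 L = 35.937 g
riboflavin: 4.85 mg/L × 0.931 L = 4.515 mg
sodium pyruvate: 0.212 g/L × 0.931 L = 0.197372 g = 197.372 mg

nickel chloride hexahydrate 13.593 mg; casamino acids 1.611 g; glycerol 35.937 g; riboflavin 4.515 mg; sodium pyruvate 197.372 mg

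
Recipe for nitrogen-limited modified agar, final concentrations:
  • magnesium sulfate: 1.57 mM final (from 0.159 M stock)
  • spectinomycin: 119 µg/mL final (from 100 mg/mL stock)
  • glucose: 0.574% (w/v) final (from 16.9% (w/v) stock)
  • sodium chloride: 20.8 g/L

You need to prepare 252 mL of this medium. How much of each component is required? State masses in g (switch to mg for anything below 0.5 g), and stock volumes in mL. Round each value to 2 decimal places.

Working volume: 252 mL = 0.252 L.
magnesium sulfate: dilute stock: 1.57 mM × 252 mL ÷ 159 mM = 2.49 mL
spectinomycin: dilute stock: 119 µg/mL × 252 mL ÷ 100000 µg/mL = 0.30 mL
glucose: C1V1 = C2V2 → 0.574% ÷ 16.9% × 252 mL = 8.56 mL
sodium chloride: 20.8 g/L × 0.252 L = 5.24 g

magnesium sulfate 2.49 mL; spectinomycin 0.30 mL; glucose 8.56 mL; sodium chloride 5.24 g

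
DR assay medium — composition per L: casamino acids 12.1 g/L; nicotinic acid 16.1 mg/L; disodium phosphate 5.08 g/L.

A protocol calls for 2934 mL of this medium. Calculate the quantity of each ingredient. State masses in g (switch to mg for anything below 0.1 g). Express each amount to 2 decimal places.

Working volume: 2934 mL = 2.934 L.
casamino acids: 12.1 g/L × 2.934 L = 35.50 g
nicotinic acid: 16.1 mg/L × 2.934 L = 47.24 mg
disodium phosphate: 5.08 g/L × 2.934 L = 14.90 g

casamino acids 35.50 g; nicotinic acid 47.24 mg; disodium phosphate 14.90 g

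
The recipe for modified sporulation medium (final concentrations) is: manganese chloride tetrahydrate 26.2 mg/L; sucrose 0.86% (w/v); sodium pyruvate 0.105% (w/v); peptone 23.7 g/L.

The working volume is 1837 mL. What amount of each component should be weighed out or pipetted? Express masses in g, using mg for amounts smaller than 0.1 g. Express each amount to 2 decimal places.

manganese chloride tetrahydrate 48.13 mg; sucrose 15.80 g; sodium pyruvate 1.93 g; peptone 43.54 g

Scale factor relative to 1 L: 1.837.
manganese chloride tetrahydrate: 26.2 mg/L × 1.837 L = 48.13 mg
sucrose: 0.86% w/v = 8.6 g/L → 8.6 × 1.837 L = 15.80 g
sodium pyruvate: 0.105% w/v = 1.05 g/L → 1.05 × 1.837 L = 1.93 g
peptone: 23.7 g/L × 1.837 L = 43.54 g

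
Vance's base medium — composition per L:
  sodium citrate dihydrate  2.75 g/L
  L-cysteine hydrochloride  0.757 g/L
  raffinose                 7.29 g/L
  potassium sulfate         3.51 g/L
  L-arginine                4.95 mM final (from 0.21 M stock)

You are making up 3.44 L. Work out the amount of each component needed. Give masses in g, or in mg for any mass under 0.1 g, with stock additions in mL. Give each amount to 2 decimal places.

sodium citrate dihydrate 9.46 g; L-cysteine hydrochloride 2.60 g; raffinose 25.08 g; potassium sulfate 12.07 g; L-arginine 81.09 mL

Working volume: 3.44 L.
sodium citrate dihydrate: 2.75 g/L × 3.44 L = 9.46 g
L-cysteine hydrochloride: 0.757 g/L × 3.44 L = 2.60 g
raffinose: 7.29 g/L × 3.44 L = 25.08 g
potassium sulfate: 3.51 g/L × 3.44 L = 12.07 g
L-arginine: C1V1 = C2V2 → 4.95 mM × 3440 mL ÷ 210 mM = 81.09 mL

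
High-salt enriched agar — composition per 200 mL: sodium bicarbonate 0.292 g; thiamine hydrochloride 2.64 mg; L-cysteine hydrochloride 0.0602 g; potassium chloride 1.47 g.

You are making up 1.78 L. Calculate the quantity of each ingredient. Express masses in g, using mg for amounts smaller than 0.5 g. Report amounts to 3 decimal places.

Scale factor = 1780 mL / 200 mL = 8.9.
sodium bicarbonate: 0.292 g × (1780 mL / 200 mL) = 2.599 g
thiamine hydrochloride: 2.64 mg × (1780 mL / 200 mL) = 23.496 mg
L-cysteine hydrochloride: 0.0602 g × (1780 mL / 200 mL) = 0.536 g
potassium chloride: 1.47 g × (1780 mL / 200 mL) = 13.083 g

sodium bicarbonate 2.599 g; thiamine hydrochloride 23.496 mg; L-cysteine hydrochloride 0.536 g; potassium chloride 13.083 g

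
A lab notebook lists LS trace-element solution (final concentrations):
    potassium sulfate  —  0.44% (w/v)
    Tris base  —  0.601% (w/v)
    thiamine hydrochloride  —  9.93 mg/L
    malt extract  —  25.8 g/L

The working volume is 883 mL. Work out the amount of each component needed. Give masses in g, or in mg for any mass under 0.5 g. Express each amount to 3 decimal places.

potassium sulfate 3.885 g; Tris base 5.307 g; thiamine hydrochloride 8.768 mg; malt extract 22.781 g

Working volume: 883 mL = 0.883 L.
potassium sulfate: 0.44% w/v = 4.4 g/L → 4.4 × 0.883 L = 3.885 g
Tris base: 0.601% w/v = 6.01 g/L → 6.01 × 0.883 L = 5.307 g
thiamine hydrochloride: 9.93 mg/L × 0.883 L = 8.768 mg
malt extract: 25.8 g/L × 0.883 L = 22.781 g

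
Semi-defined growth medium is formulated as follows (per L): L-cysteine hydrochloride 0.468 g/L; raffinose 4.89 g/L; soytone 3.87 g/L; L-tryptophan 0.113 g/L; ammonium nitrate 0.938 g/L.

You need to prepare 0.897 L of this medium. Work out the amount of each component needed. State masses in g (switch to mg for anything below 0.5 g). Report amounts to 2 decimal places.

L-cysteine hydrochloride 419.80 mg; raffinose 4.39 g; soytone 3.47 g; L-tryptophan 101.36 mg; ammonium nitrate 0.84 g

Scale factor relative to 1 L: 0.897.
L-cysteine hydrochloride: 0.468 g/L × 0.897 L = 0.419796 g = 419.80 mg
raffinose: 4.89 g/L × 0.897 L = 4.39 g
soytone: 3.87 g/L × 0.897 L = 3.47 g
L-tryptophan: 0.113 g/L × 0.897 L = 0.101361 g = 101.36 mg
ammonium nitrate: 0.938 g/L × 0.897 L = 0.84 g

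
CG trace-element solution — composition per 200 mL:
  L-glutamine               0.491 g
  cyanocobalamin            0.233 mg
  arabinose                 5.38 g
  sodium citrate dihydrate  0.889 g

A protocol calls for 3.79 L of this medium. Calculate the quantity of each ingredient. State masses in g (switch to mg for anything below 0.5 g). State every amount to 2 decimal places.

Ratio of target to recipe volume: 3790 / 200 = 18.95.
L-glutamine: 0.491 g × (3790 mL / 200 mL) = 9.30 g
cyanocobalamin: 0.233 mg × (3790 mL / 200 mL) = 4.42 mg
arabinose: 5.38 g × (3790 mL / 200 mL) = 101.95 g
sodium citrate dihydrate: 0.889 g × (3790 mL / 200 mL) = 16.85 g

L-glutamine 9.30 g; cyanocobalamin 4.42 mg; arabinose 101.95 g; sodium citrate dihydrate 16.85 g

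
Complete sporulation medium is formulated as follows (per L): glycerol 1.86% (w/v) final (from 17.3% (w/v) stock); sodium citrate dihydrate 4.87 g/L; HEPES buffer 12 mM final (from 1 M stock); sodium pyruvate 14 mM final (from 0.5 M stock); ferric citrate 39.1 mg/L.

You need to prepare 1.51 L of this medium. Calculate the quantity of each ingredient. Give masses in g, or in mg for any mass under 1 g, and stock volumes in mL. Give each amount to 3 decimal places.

glycerol 162.347 mL; sodium citrate dihydrate 7.354 g; HEPES buffer 18.120 mL; sodium pyruvate 42.280 mL; ferric citrate 59.041 mg

Scale factor relative to 1 L: 1.51.
glycerol: C1V1 = C2V2 → 1.86% ÷ 17.3% × 1510 mL = 162.347 mL
sodium citrate dihydrate: 4.87 g/L × 1.51 L = 7.354 g
HEPES buffer: dilute stock: 12 mM × 1510 mL ÷ 1000 mM = 18.120 mL
sodium pyruvate: V = C2·V2/C1 = 14 mM × 1510 mL ÷ 500 mM = 42.280 mL
ferric citrate: 39.1 mg/L × 1.51 L = 59.041 mg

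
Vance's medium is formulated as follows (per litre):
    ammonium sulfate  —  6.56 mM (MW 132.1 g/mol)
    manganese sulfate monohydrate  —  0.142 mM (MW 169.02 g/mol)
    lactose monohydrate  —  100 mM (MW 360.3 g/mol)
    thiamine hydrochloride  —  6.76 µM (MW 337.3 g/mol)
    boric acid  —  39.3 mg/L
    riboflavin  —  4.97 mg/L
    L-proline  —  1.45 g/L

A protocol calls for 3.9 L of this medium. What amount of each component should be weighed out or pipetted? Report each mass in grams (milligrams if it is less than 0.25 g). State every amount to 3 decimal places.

Working volume: 3.9 L.
ammonium sulfate: 6.56 mmol/L × 132.1 g/mol × 3.9 L ÷ 1000 = 3.380 g
manganese sulfate monohydrate: 0.142 mmol/L × 169.02 mg/mmol × 3.9 L = 93.603 mg
lactose monohydrate: 100 mmol/L × 360.3 g/mol × 3.9 L ÷ 1000 = 140.517 g
thiamine hydrochloride: 6.76 µmol/L × 337.3 g/mol × 3.9 L ÷ 1000 = 8.893 mg
boric acid: 39.3 mg/L × 3.9 L = 153.270 mg
riboflavin: 4.97 mg/L × 3.9 L = 19.383 mg
L-proline: 1.45 g/L × 3.9 L = 5.655 g

ammonium sulfate 3.380 g; manganese sulfate monohydrate 93.603 mg; lactose monohydrate 140.517 g; thiamine hydrochloride 8.893 mg; boric acid 153.270 mg; riboflavin 19.383 mg; L-proline 5.655 g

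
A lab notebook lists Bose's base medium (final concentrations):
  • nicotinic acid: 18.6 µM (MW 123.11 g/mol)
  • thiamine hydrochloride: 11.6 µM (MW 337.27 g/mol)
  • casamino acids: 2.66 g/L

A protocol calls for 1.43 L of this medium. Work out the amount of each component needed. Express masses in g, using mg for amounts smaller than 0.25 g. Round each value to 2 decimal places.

Working volume: 1.43 L.
nicotinic acid: 18.6 µmol/L × 123.11 g/mol × 1.43 L ÷ 1000 = 3.27 mg
thiamine hydrochloride: 11.6 µmol/L × 337.27 g/mol × 1.43 L ÷ 1000 = 5.59 mg
casamino acids: 2.66 g/L × 1.43 L = 3.80 g

nicotinic acid 3.27 mg; thiamine hydrochloride 5.59 mg; casamino acids 3.80 g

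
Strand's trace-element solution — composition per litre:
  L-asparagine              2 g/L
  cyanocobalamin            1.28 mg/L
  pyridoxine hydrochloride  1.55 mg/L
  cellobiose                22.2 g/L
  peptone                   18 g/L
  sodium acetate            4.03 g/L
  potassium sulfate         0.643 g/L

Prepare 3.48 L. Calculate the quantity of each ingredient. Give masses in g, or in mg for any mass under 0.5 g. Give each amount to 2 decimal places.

L-asparagine 6.96 g; cyanocobalamin 4.45 mg; pyridoxine hydrochloride 5.39 mg; cellobiose 77.26 g; peptone 62.64 g; sodium acetate 14.02 g; potassium sulfate 2.24 g

Scale factor relative to 1 L: 3.48.
L-asparagine: 2 g/L × 3.48 L = 6.96 g
cyanocobalamin: 1.28 mg/L × 3.48 L = 4.45 mg
pyridoxine hydrochloride: 1.55 mg/L × 3.48 L = 5.39 mg
cellobiose: 22.2 g/L × 3.48 L = 77.26 g
peptone: 18 g/L × 3.48 L = 62.64 g
sodium acetate: 4.03 g/L × 3.48 L = 14.02 g
potassium sulfate: 0.643 g/L × 3.48 L = 2.24 g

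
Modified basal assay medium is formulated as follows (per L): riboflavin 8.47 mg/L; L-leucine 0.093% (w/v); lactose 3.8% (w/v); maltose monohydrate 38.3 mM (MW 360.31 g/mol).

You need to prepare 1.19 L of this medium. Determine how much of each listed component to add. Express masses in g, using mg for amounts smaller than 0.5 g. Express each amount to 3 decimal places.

riboflavin 10.079 mg; L-leucine 1.107 g; lactose 45.220 g; maltose monohydrate 16.422 g

Scale factor relative to 1 L: 1.19.
riboflavin: 8.47 mg/L × 1.19 L = 10.079 mg
L-leucine: 0.093% w/v = 0.93 g/L → 0.93 × 1.19 L = 1.107 g
lactose: 3.8 g per 100 mL × 1190 mL ÷ 100 = 45.220 g
maltose monohydrate: 38.3 mmol/L × 360.31 g/mol × 1.19 L ÷ 1000 = 16.422 g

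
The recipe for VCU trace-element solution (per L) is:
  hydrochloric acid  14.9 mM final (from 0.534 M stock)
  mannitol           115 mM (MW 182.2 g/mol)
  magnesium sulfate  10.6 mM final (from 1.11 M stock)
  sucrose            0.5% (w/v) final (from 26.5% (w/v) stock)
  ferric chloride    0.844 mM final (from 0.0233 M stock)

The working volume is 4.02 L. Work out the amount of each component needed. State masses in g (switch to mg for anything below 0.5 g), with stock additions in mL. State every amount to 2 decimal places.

Scale factor relative to 1 L: 4.02.
hydrochloric acid: C1V1 = C2V2 → 14.9 mM × 4020 mL ÷ 534 mM = 112.17 mL
mannitol: 115 mmol/L × 182.2 g/mol × 4.02 L ÷ 1000 = 84.23 g
magnesium sulfate: dilute stock: 10.6 mM × 4020 mL ÷ 1110 mM = 38.39 mL
sucrose: C1V1 = C2V2 → 0.5% ÷ 26.5% × 4020 mL = 75.85 mL
ferric chloride: V = C2·V2/C1 = 0.844 mM × 4020 mL ÷ 23.3 mM = 145.62 mL

hydrochloric acid 112.17 mL; mannitol 84.23 g; magnesium sulfate 38.39 mL; sucrose 75.85 mL; ferric chloride 145.62 mL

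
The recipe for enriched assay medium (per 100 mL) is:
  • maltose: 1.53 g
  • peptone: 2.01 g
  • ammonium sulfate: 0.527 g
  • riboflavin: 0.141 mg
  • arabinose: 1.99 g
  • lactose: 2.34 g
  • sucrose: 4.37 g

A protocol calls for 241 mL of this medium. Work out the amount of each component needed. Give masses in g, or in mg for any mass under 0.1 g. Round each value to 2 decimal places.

Ratio of target to recipe volume: 241 / 100 = 2.41.
maltose: 1.53 g × (241 mL / 100 mL) = 3.69 g
peptone: 2.01 g × (241 mL / 100 mL) = 4.84 g
ammonium sulfate: 0.527 g × (241 mL / 100 mL) = 1.27 g
riboflavin: 0.141 mg × (241 mL / 100 mL) = 0.34 mg
arabinose: 1.99 g × (241 mL / 100 mL) = 4.80 g
lactose: 2.34 g × (241 mL / 100 mL) = 5.64 g
sucrose: 4.37 g × (241 mL / 100 mL) = 10.53 g

maltose 3.69 g; peptone 4.84 g; ammonium sulfate 1.27 g; riboflavin 0.34 mg; arabinose 4.80 g; lactose 5.64 g; sucrose 10.53 g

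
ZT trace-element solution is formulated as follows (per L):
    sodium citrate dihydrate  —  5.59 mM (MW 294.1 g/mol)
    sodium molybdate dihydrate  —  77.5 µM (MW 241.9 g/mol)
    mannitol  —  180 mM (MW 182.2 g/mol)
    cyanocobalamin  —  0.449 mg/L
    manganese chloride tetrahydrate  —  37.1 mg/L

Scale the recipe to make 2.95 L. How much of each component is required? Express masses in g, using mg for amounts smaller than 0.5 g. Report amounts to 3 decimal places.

sodium citrate dihydrate 4.850 g; sodium molybdate dihydrate 55.304 mg; mannitol 96.748 g; cyanocobalamin 1.325 mg; manganese chloride tetrahydrate 109.445 mg

Working volume: 2.95 L.
sodium citrate dihydrate: 5.59 mmol/L × 294.1 g/mol × 2.95 L ÷ 1000 = 4.850 g
sodium molybdate dihydrate: 77.5 µmol/L × 241.9 g/mol × 2.95 L ÷ 1000 = 55.304 mg
mannitol: 180 mmol/L × 182.2 g/mol × 2.95 L ÷ 1000 = 96.748 g
cyanocobalamin: 0.449 mg/L × 2.95 L = 1.325 mg
manganese chloride tetrahydrate: 37.1 mg/L × 2.95 L = 109.445 mg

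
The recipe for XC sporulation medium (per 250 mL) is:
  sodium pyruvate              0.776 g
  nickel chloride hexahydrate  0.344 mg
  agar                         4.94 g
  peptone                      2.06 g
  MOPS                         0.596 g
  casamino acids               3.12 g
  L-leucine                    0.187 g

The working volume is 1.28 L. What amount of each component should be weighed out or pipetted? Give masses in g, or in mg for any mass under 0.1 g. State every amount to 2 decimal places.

sodium pyruvate 3.97 g; nickel chloride hexahydrate 1.76 mg; agar 25.29 g; peptone 10.55 g; MOPS 3.05 g; casamino acids 15.97 g; L-leucine 0.96 g

Scale factor = 1280 mL / 250 mL = 5.12.
sodium pyruvate: 0.776 g × (1280 mL / 250 mL) = 3.97 g
nickel chloride hexahydrate: 0.344 mg × (1280 mL / 250 mL) = 1.76 mg
agar: 4.94 g × (1280 mL / 250 mL) = 25.29 g
peptone: 2.06 g × (1280 mL / 250 mL) = 10.55 g
MOPS: 0.596 g × (1280 mL / 250 mL) = 3.05 g
casamino acids: 3.12 g × (1280 mL / 250 mL) = 15.97 g
L-leucine: 0.187 g × (1280 mL / 250 mL) = 0.96 g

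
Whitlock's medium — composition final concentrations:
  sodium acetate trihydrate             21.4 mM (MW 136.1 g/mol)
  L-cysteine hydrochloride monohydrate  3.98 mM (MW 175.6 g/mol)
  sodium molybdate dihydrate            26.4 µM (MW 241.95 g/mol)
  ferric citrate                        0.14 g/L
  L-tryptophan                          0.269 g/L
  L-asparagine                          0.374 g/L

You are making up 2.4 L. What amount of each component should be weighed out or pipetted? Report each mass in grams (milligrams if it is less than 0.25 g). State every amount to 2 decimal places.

Working volume: 2.4 L.
sodium acetate trihydrate: 21.4 mmol/L × 136.1 g/mol × 2.4 L ÷ 1000 = 6.99 g
L-cysteine hydrochloride monohydrate: 3.98 mmol/L × 175.6 g/mol × 2.4 L ÷ 1000 = 1.68 g
sodium molybdate dihydrate: 26.4 µmol/L × 241.95 g/mol × 2.4 L ÷ 1000 = 15.33 mg
ferric citrate: 0.14 g/L × 2.4 L = 0.34 g
L-tryptophan: 0.269 g/L × 2.4 L = 0.65 g
L-asparagine: 0.374 g/L × 2.4 L = 0.90 g

sodium acetate trihydrate 6.99 g; L-cysteine hydrochloride monohydrate 1.68 g; sodium molybdate dihydrate 15.33 mg; ferric citrate 0.34 g; L-tryptophan 0.65 g; L-asparagine 0.90 g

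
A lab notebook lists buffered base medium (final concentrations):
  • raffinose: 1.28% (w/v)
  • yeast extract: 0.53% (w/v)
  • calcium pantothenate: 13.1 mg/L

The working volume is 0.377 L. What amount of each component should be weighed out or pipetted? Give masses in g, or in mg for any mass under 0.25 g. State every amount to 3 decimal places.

Scale factor relative to 1 L: 0.377.
raffinose: 1.28 g per 100 mL × 377 mL ÷ 100 = 4.826 g
yeast extract: 0.53 g per 100 mL × 377 mL ÷ 100 = 1.998 g
calcium pantothenate: 13.1 mg/L × 0.377 L = 4.939 mg

raffinose 4.826 g; yeast extract 1.998 g; calcium pantothenate 4.939 mg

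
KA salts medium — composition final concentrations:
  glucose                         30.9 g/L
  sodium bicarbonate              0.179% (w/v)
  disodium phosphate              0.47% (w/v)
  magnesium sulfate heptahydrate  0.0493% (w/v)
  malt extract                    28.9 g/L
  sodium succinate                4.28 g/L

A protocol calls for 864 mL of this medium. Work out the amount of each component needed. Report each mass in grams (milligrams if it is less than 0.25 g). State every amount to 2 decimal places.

Target volume = 864 mL = 0.864 L.
glucose: 30.9 g/L × 0.864 L = 26.70 g
sodium bicarbonate: 0.179 g per 100 mL × 864 mL ÷ 100 = 1.55 g
disodium phosphate: 0.47% w/v = 4.7 g/L → 4.7 × 0.864 L = 4.06 g
magnesium sulfate heptahydrate: 0.0493% w/v = 0.493 g/L → 0.493 × 0.864 L = 0.43 g
malt extract: 28.9 g/L × 0.864 L = 24.97 g
sodium succinate: 4.28 g/L × 0.864 L = 3.70 g

glucose 26.70 g; sodium bicarbonate 1.55 g; disodium phosphate 4.06 g; magnesium sulfate heptahydrate 0.43 g; malt extract 24.97 g; sodium succinate 3.70 g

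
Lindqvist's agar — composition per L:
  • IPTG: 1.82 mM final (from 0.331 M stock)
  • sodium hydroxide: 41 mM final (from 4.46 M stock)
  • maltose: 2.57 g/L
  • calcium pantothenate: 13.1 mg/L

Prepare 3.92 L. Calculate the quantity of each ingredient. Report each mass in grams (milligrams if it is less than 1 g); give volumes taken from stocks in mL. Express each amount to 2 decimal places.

IPTG 21.55 mL; sodium hydroxide 36.04 mL; maltose 10.07 g; calcium pantothenate 51.35 mg

Working volume: 3.92 L.
IPTG: C1V1 = C2V2 → 1.82 mM × 3920 mL ÷ 331 mM = 21.55 mL
sodium hydroxide: C1V1 = C2V2 → 41 mM × 3920 mL ÷ 4460 mM = 36.04 mL
maltose: 2.57 g/L × 3.92 L = 10.07 g
calcium pantothenate: 13.1 mg/L × 3.92 L = 51.35 mg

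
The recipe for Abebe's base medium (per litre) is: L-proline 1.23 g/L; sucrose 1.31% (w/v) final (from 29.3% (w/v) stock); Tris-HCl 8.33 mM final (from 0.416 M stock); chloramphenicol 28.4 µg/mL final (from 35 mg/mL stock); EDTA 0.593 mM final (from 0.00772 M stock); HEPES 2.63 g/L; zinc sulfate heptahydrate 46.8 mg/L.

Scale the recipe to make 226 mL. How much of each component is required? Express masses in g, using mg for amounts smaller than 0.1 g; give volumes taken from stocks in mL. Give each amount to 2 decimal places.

L-proline 0.28 g; sucrose 10.10 mL; Tris-HCl 4.53 mL; chloramphenicol 0.18 mL; EDTA 17.36 mL; HEPES 0.59 g; zinc sulfate heptahydrate 10.58 mg

Working volume: 226 mL = 0.226 L.
L-proline: 1.23 g/L × 0.226 L = 0.28 g
sucrose: dilute stock: 1.31% ÷ 29.3% × 226 mL = 10.10 mL
Tris-HCl: V = C2·V2/C1 = 8.33 mM × 226 mL ÷ 416 mM = 4.53 mL
chloramphenicol: V = C2·V2/C1 = 28.4 µg/mL × 226 mL ÷ 35000 µg/mL = 0.18 mL
EDTA: C1V1 = C2V2 → 0.593 mM × 226 mL ÷ 7.72 mM = 17.36 mL
HEPES: 2.63 g/L × 0.226 L = 0.59 g
zinc sulfate heptahydrate: 46.8 mg/L × 0.226 L = 10.58 mg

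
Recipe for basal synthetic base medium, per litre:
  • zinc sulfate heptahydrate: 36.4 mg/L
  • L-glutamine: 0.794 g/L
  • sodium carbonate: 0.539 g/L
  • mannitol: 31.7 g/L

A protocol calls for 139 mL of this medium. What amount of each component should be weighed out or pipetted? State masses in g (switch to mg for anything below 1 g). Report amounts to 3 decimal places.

zinc sulfate heptahydrate 5.060 mg; L-glutamine 110.366 mg; sodium carbonate 74.921 mg; mannitol 4.406 g

Working volume: 139 mL = 0.139 L.
zinc sulfate heptahydrate: 36.4 mg/L × 0.139 L = 5.060 mg
L-glutamine: 0.794 g/L × 0.139 L = 0.110366 g = 110.366 mg
sodium carbonate: 0.539 g/L × 0.139 L = 0.074921 g = 74.921 mg
mannitol: 31.7 g/L × 0.139 L = 4.406 g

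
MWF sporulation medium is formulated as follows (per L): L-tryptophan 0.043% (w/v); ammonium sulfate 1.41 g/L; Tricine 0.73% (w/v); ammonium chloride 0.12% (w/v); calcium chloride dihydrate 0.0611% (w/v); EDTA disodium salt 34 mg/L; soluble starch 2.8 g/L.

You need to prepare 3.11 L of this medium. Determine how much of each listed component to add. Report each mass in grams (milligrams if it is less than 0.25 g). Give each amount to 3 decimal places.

Working volume: 3.11 L.
L-tryptophan: 0.043% w/v = 0.43 g/L → 0.43 × 3.11 L = 1.337 g
ammonium sulfate: 1.41 g/L × 3.11 L = 4.385 g
Tricine: 0.73 g per 100 mL × 3110 mL ÷ 100 = 22.703 g
ammonium chloride: 0.12 g per 100 mL × 3110 mL ÷ 100 = 3.732 g
calcium chloride dihydrate: 0.0611 g per 100 mL × 3110 mL ÷ 100 = 1.900 g
EDTA disodium salt: 34 mg/L × 3.11 L = 105.740 mg
soluble starch: 2.8 g/L × 3.11 L = 8.708 g

L-tryptophan 1.337 g; ammonium sulfate 4.385 g; Tricine 22.703 g; ammonium chloride 3.732 g; calcium chloride dihydrate 1.900 g; EDTA disodium salt 105.740 mg; soluble starch 8.708 g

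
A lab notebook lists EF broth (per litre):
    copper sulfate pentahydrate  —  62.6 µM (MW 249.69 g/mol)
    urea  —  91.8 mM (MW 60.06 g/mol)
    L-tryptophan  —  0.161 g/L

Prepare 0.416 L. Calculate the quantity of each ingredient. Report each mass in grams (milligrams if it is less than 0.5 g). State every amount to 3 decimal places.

Working volume: 0.416 L.
copper sulfate pentahydrate: 62.6 µmol/L × 249.69 g/mol × 0.416 L ÷ 1000 = 6.502 mg
urea: 91.8 mmol/L × 60.06 g/mol × 0.416 L ÷ 1000 = 2.294 g
L-tryptophan: 0.161 g/L × 0.416 L = 0.066976 g = 66.976 mg

copper sulfate pentahydrate 6.502 mg; urea 2.294 g; L-tryptophan 66.976 mg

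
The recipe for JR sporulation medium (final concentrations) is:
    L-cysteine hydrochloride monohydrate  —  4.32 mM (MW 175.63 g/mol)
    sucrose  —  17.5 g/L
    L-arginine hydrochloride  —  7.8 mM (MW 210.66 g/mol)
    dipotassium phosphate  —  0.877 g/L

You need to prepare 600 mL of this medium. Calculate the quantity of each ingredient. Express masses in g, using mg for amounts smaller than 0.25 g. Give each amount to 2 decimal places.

L-cysteine hydrochloride monohydrate 0.46 g; sucrose 10.50 g; L-arginine hydrochloride 0.99 g; dipotassium phosphate 0.53 g

Scale factor relative to 1 L: 0.6.
L-cysteine hydrochloride monohydrate: 4.32 mmol/L × 175.63 g/mol × 0.6 L ÷ 1000 = 0.46 g
sucrose: 17.5 g/L × 0.6 L = 10.50 g
L-arginine hydrochloride: 7.8 mmol/L × 210.66 g/mol × 0.6 L ÷ 1000 = 0.99 g
dipotassium phosphate: 0.877 g/L × 0.6 L = 0.53 g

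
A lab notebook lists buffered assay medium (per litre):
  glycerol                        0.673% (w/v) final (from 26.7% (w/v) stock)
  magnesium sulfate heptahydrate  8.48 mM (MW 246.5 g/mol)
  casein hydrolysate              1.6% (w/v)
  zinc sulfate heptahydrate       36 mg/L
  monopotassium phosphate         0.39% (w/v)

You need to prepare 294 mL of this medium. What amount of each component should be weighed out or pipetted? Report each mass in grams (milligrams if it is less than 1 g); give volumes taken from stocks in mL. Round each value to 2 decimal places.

glycerol 7.41 mL; magnesium sulfate heptahydrate 614.55 mg; casein hydrolysate 4.70 g; zinc sulfate heptahydrate 10.58 mg; monopotassium phosphate 1.15 g

Scale factor relative to 1 L: 0.294.
glycerol: V = C2·V2/C1 = 0.673% ÷ 26.7% × 294 mL = 7.41 mL
magnesium sulfate heptahydrate: 8.48 mmol/L × 246.5 mg/mmol × 0.294 L = 614.55 mg
casein hydrolysate: 1.6% w/v = 16 g/L → 16 × 0.294 L = 4.70 g
zinc sulfate heptahydrate: 36 mg/L × 0.294 L = 10.58 mg
monopotassium phosphate: 0.39 g per 100 mL × 294 mL ÷ 100 = 1.15 g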